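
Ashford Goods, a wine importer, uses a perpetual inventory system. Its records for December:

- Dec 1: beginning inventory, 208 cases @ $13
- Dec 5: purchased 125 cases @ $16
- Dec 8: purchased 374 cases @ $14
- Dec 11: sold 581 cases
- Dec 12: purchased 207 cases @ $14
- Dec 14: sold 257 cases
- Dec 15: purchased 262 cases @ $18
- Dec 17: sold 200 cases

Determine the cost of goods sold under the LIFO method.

Dec 11, 581 sold [LIFO — newest first]: 374 @ $14 + 125 @ $16 + 82 @ $13 = $8,302
Dec 14, 257 sold [LIFO — newest first]: 207 @ $14 + 50 @ $13 = $3,548
Dec 17, 200 sold [LIFO — newest first]: 200 @ $18 = $3,600
Total COGS = $8,302 + $3,548 + $3,600 = $15,450
Ending inventory: 76 @ $13 + 62 @ $18 = $2,104

COGS = $15,450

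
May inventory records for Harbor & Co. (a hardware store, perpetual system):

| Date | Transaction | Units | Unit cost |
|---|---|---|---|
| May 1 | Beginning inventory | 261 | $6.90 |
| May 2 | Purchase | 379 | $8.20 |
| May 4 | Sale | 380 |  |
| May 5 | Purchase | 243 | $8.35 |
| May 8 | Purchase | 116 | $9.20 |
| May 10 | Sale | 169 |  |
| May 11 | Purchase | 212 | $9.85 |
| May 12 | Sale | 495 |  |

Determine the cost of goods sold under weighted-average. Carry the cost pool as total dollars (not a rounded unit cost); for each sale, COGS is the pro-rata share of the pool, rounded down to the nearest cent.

After May 1: 261 on hand, pool $1,800.90 (≈ $6.9000 each)
After May 2: 640 on hand, pool $4,908.70 (≈ $7.6698 each)
May 4, sell 380: 380/640 × $4,908.70 → $2,914.54
After May 5: 503 on hand, pool $4,023.21 (≈ $7.9984 each)
After May 8: 619 on hand, pool $5,090.41 (≈ $8.2236 each)
May 10, sell 169: 169/619 × $5,090.41 → $1,389.78
After May 11: 662 on hand, pool $5,788.83 (≈ $8.7445 each)
May 12, sell 495: 495/662 × $5,788.83 → $4,328.50
Total COGS = $2,914.54 + $1,389.78 + $4,328.50 = $8,632.82
Ending inventory (cost pool remaining) = $1,460.33

COGS = $8,632.82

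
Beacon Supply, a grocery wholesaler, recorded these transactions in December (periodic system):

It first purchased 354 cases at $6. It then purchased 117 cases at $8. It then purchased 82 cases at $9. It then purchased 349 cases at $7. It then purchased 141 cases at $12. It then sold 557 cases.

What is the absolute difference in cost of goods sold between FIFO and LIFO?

FIFO COGS: 354 @ $6 + 117 @ $8 + 82 @ $9 + 4 @ $7 = $3,826
LIFO COGS: 141 @ $12 + 349 @ $7 + 67 @ $9 = $4,738
Difference = |$3,826 − $4,738| = $912

$912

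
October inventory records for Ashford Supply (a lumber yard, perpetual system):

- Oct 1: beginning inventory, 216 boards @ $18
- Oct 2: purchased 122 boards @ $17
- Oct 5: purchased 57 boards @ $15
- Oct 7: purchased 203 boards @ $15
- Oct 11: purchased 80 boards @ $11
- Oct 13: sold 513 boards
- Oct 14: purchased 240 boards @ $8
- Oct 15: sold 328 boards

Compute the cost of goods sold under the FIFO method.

Oct 13, 513 sold [FIFO — oldest first]: 216 @ $18 + 122 @ $17 + 57 @ $15 + 118 @ $15 = $8,587
Oct 15, 328 sold [FIFO — oldest first]: 85 @ $15 + 80 @ $11 + 163 @ $8 = $3,459
Total COGS = $8,587 + $3,459 = $12,046
Ending inventory: 77 @ $8 = $616
Check: goods available $12,662 = COGS $12,046 + ending $616

COGS = $12,046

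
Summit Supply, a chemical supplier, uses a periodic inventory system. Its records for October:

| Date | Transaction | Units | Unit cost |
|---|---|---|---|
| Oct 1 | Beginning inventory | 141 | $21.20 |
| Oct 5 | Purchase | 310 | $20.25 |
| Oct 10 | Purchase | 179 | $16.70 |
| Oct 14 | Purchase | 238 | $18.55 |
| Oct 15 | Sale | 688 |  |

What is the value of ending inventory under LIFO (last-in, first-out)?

Oct 15, 688 sold [LIFO — newest first]: 238 @ $18.55 + 179 @ $16.70 + 271 @ $20.25 = $12,891.95
Ending inventory: 141 @ $21.20 + 39 @ $20.25 = $3,778.95
Check: goods available $16,670.90 = COGS $12,891.95 + ending $3,778.95

Ending inventory = $3,778.95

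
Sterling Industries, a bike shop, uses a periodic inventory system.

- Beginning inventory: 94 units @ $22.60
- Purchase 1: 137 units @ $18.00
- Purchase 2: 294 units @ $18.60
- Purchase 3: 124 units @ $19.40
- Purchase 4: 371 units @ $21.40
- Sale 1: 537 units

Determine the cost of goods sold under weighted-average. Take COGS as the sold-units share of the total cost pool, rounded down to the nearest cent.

COGS = $10,742.00

Sale 1, sell 537: 537/1020 × $20,403.80 → $10,742.00
Ending inventory (cost pool remaining) = $9,661.80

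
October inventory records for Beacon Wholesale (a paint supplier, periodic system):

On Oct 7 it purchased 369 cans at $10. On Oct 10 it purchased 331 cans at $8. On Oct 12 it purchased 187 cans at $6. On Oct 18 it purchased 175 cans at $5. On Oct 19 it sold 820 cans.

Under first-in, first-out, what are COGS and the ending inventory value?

COGS = $7,058; ending inventory = $1,277

Oct 19, 820 sold [FIFO — oldest first]: 369 @ $10 + 331 @ $8 + 120 @ $6 = $7,058
Ending inventory: 67 @ $6 + 175 @ $5 = $1,277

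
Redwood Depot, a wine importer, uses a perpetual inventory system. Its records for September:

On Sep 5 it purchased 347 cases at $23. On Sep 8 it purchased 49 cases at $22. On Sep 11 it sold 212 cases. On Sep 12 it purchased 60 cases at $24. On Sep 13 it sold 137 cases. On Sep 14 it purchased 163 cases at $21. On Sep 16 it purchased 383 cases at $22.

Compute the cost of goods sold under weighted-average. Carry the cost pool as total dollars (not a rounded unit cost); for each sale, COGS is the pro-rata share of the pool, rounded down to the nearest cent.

After Sep 5: 347 on hand, pool $7,981.00 (≈ $23.0000 each)
After Sep 8: 396 on hand, pool $9,059.00 (≈ $22.8763 each)
Sep 11, sell 212: 212/396 × $9,059.00 → $4,849.76
After Sep 12: 244 on hand, pool $5,649.24 (≈ $23.1526 each)
Sep 13, sell 137: 137/244 × $5,649.24 → $3,171.90
After Sep 14: 270 on hand, pool $5,900.34 (≈ $21.8531 each)
After Sep 16: 653 on hand, pool $14,326.34 (≈ $21.9393 each)
Total COGS = $4,849.76 + $3,171.90 = $8,021.66
Ending inventory (cost pool remaining) = $14,326.34

COGS = $8,021.66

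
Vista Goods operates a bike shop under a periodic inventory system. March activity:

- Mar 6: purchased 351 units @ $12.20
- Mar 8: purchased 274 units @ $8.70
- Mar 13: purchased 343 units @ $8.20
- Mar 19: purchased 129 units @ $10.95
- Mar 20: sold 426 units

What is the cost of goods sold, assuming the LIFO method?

Mar 20, 426 sold [LIFO — newest first]: 129 @ $10.95 + 297 @ $8.20 = $3,847.95
Ending inventory: 351 @ $12.20 + 274 @ $8.70 + 46 @ $8.20 = $7,043.20

COGS = $3,847.95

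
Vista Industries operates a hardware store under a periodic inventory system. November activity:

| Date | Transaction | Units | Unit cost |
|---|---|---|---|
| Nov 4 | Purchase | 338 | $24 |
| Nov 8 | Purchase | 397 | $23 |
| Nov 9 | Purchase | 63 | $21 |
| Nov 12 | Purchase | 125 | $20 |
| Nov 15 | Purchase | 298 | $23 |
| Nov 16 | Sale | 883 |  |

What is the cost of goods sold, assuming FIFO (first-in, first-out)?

Nov 16, 883 sold [FIFO — oldest first]: 338 @ $24 + 397 @ $23 + 63 @ $21 + 85 @ $20 = $20,266
Ending inventory: 40 @ $20 + 298 @ $23 = $7,654

COGS = $20,266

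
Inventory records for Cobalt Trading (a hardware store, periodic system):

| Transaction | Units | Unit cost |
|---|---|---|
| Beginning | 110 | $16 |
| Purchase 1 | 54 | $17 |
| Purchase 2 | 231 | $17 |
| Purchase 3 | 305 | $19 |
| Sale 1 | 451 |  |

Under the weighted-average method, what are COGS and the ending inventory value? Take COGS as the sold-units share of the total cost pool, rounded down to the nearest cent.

COGS = $7,989.14; ending inventory = $4,410.86

Sale 1, sell 451: 451/700 × $12,400.00 → $7,989.14
Ending inventory (cost pool remaining) = $4,410.86
Check: goods available $12,400.00 = COGS $7,989.14 + ending $4,410.86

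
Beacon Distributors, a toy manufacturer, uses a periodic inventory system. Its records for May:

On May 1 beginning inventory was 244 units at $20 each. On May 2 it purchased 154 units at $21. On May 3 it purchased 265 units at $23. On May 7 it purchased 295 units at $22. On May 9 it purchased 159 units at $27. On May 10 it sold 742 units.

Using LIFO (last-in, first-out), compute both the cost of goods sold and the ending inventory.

May 10, 742 sold [LIFO — newest first]: 159 @ $27 + 295 @ $22 + 265 @ $23 + 23 @ $21 = $17,361
Ending inventory: 244 @ $20 + 131 @ $21 = $7,631

COGS = $17,361; ending inventory = $7,631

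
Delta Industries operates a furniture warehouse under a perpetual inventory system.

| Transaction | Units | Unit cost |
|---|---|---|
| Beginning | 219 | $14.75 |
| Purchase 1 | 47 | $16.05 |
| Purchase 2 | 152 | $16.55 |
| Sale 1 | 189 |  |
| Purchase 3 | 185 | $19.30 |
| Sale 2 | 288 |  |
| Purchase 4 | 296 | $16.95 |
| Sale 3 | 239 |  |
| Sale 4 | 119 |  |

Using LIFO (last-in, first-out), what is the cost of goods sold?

COGS = $14,143.90

Sale 1 (189) [LIFO — newest first]: 152 @ $16.55 + 37 @ $16.05 = $3,109.45
Sale 2 (288) [LIFO — newest first]: 185 @ $19.30 + 10 @ $16.05 + 93 @ $14.75 = $5,102.75
Sale 3 (239) [LIFO — newest first]: 239 @ $16.95 = $4,051.05
Sale 4 (119) [LIFO — newest first]: 57 @ $16.95 + 62 @ $14.75 = $1,880.65
Total COGS = $3,109.45 + $5,102.75 + $4,051.05 + $1,880.65 = $14,143.90
Ending inventory: 64 @ $14.75 = $944.00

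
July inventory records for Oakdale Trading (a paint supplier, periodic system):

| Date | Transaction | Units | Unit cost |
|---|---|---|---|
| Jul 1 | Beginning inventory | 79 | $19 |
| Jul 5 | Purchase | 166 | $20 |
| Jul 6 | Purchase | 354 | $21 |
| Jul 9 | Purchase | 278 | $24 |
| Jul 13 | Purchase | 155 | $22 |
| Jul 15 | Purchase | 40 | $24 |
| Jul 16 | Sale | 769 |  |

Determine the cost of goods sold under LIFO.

Jul 16, 769 sold [LIFO — newest first]: 40 @ $24 + 155 @ $22 + 278 @ $24 + 296 @ $21 = $17,258
Ending inventory: 79 @ $19 + 166 @ $20 + 58 @ $21 = $6,039
Check: goods available $23,297 = COGS $17,258 + ending $6,039

COGS = $17,258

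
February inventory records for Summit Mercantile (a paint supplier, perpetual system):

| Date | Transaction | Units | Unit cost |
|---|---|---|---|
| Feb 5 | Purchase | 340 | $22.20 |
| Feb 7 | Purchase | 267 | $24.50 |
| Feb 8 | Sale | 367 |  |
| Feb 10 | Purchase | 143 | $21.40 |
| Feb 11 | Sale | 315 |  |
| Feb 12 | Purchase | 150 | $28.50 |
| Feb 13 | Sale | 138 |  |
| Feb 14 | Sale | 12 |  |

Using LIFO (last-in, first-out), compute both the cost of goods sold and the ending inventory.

COGS = $19,915.10; ending inventory = $1,509.60

Feb 8, 367 sold [LIFO — newest first]: 267 @ $24.50 + 100 @ $22.20 = $8,761.50
Feb 11, 315 sold [LIFO — newest first]: 143 @ $21.40 + 172 @ $22.20 = $6,878.60
Feb 13, 138 sold [LIFO — newest first]: 138 @ $28.50 = $3,933.00
Feb 14, 12 sold [LIFO — newest first]: 12 @ $28.50 = $342.00
Total COGS = $8,761.50 + $6,878.60 + $3,933.00 + $342.00 = $19,915.10
Ending inventory: 68 @ $22.20 = $1,509.60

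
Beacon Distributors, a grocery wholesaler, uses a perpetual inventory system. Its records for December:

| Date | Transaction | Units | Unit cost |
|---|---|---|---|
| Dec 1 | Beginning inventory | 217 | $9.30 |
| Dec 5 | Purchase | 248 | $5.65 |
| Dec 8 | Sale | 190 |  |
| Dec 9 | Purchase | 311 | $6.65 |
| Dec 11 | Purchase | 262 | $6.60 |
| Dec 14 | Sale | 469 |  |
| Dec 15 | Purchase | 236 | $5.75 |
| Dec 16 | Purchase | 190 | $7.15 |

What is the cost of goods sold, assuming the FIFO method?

COGS = $4,709.40

Dec 8, 190 sold [FIFO — oldest first]: 190 @ $9.30 = $1,767.00
Dec 14, 469 sold [FIFO — oldest first]: 27 @ $9.30 + 248 @ $5.65 + 194 @ $6.65 = $2,942.40
Total COGS = $1,767.00 + $2,942.40 = $4,709.40
Ending inventory: 117 @ $6.65 + 262 @ $6.60 + 236 @ $5.75 + 190 @ $7.15 = $5,222.75
Check: goods available $9,932.15 = COGS $4,709.40 + ending $5,222.75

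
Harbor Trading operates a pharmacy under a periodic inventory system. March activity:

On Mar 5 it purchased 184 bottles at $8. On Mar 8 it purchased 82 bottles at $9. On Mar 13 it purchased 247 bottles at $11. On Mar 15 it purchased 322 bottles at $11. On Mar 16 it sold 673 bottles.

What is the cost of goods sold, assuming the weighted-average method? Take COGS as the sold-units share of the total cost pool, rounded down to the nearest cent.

COGS = $6,825.91

Mar 16, sell 673: 673/835 × $8,469.00 → $6,825.91
Ending inventory (cost pool remaining) = $1,643.09
Check: goods available $8,469.00 = COGS $6,825.91 + ending $1,643.09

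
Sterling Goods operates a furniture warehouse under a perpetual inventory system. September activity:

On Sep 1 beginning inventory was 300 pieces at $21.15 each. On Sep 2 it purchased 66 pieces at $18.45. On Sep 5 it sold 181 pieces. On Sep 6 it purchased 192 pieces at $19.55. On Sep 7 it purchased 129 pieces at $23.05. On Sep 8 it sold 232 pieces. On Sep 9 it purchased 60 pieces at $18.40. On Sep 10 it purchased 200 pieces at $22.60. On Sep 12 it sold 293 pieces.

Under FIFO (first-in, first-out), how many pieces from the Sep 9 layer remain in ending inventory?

Sep 5, 181 sold [FIFO — oldest first]: 181 @ $21.15 = $3,828.15
Sep 8, 232 sold [FIFO — oldest first]: 119 @ $21.15 + 66 @ $18.45 + 47 @ $19.55 = $4,653.40
Sep 12, 293 sold [FIFO — oldest first]: 145 @ $19.55 + 129 @ $23.05 + 19 @ $18.40 = $6,157.80
Total COGS = $3,828.15 + $4,653.40 + $6,157.80 = $14,639.35
Ending inventory: 41 @ $18.40 + 200 @ $22.60 = $5,274.40

41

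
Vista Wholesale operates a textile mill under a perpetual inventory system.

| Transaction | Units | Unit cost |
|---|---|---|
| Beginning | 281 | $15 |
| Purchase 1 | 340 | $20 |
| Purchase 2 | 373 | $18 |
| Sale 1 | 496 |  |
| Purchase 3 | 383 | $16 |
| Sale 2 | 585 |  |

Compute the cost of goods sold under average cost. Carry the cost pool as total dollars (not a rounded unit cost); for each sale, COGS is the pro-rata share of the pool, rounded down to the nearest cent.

After Beginning: 281 on hand, pool $4,215.00 (≈ $15.0000 each)
After Purchase 1: 621 on hand, pool $11,015.00 (≈ $17.7375 each)
After Purchase 2: 994 on hand, pool $17,729.00 (≈ $17.8360 each)
Sale 1, sell 496: 496/994 × $17,729.00 → $8,846.66
After Purchase 3: 881 on hand, pool $15,010.34 (≈ $17.0378 each)
Sale 2, sell 585: 585/881 × $15,010.34 → $9,967.13
Total COGS = $8,846.66 + $9,967.13 = $18,813.79
Ending inventory (cost pool remaining) = $5,043.21
Check: goods available $23,857.00 = COGS $18,813.79 + ending $5,043.21

COGS = $18,813.79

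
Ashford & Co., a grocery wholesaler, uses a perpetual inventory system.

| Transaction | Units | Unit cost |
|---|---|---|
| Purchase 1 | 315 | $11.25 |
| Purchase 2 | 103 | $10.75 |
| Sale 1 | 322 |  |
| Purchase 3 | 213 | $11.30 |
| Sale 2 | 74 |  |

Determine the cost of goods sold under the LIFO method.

Sale 1 (322) [LIFO — newest first]: 103 @ $10.75 + 219 @ $11.25 = $3,571.00
Sale 2 (74) [LIFO — newest first]: 74 @ $11.30 = $836.20
Total COGS = $3,571.00 + $836.20 = $4,407.20
Ending inventory: 96 @ $11.25 + 139 @ $11.30 = $2,650.70

COGS = $4,407.20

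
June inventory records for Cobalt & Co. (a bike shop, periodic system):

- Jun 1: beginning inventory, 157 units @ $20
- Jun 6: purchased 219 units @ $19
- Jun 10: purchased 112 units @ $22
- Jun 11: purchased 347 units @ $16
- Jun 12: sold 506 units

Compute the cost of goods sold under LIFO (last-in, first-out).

Jun 12, 506 sold [LIFO — newest first]: 347 @ $16 + 112 @ $22 + 47 @ $19 = $8,909
Ending inventory: 157 @ $20 + 172 @ $19 = $6,408

COGS = $8,909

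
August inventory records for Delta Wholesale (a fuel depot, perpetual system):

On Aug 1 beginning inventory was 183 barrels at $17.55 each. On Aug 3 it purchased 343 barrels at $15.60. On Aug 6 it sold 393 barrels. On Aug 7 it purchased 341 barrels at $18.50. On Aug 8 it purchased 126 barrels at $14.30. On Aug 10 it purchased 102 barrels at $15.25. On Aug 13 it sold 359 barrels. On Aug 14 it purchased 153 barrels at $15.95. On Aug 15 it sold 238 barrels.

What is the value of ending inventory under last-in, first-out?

Aug 6, 393 sold [LIFO — newest first]: 343 @ $15.60 + 50 @ $17.55 = $6,228.30
Aug 13, 359 sold [LIFO — newest first]: 102 @ $15.25 + 126 @ $14.30 + 131 @ $18.50 = $5,780.80
Aug 15, 238 sold [LIFO — newest first]: 153 @ $15.95 + 85 @ $18.50 = $4,012.85
Total COGS = $6,228.30 + $5,780.80 + $4,012.85 = $16,021.95
Ending inventory: 133 @ $17.55 + 125 @ $18.50 = $4,646.65

Ending inventory = $4,646.65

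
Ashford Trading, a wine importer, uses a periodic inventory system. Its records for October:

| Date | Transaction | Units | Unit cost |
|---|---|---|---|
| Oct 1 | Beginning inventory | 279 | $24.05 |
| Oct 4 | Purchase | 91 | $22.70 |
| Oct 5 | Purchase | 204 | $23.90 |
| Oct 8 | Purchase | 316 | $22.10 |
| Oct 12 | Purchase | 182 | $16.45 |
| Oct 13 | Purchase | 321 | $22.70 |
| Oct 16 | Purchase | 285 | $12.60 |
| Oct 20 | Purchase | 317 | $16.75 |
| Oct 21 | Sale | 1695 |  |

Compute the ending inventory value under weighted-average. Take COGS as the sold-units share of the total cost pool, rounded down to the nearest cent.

Ending inventory = $5,987.40

Oct 21, sell 1695: 1695/1995 × $39,816.20 → $33,828.80
Ending inventory (cost pool remaining) = $5,987.40
Check: goods available $39,816.20 = COGS $33,828.80 + ending $5,987.40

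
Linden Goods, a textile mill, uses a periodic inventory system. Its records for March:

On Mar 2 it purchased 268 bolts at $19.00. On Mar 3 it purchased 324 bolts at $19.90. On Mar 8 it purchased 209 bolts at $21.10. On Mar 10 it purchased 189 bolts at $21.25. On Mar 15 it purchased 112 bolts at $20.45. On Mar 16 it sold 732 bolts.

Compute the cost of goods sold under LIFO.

COGS = $15,134.35

Mar 16, 732 sold [LIFO — newest first]: 112 @ $20.45 + 189 @ $21.25 + 209 @ $21.10 + 222 @ $19.90 = $15,134.35
Ending inventory: 268 @ $19.00 + 102 @ $19.90 = $7,121.80
Check: goods available $22,256.15 = COGS $15,134.35 + ending $7,121.80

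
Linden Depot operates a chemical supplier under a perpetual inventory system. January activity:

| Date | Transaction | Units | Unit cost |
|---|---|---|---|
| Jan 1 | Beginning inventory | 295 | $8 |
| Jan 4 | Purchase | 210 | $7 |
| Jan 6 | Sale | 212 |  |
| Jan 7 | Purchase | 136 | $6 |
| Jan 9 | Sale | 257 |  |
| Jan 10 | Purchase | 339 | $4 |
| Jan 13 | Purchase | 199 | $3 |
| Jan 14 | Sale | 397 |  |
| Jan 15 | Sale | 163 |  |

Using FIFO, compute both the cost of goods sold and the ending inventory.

COGS = $6,149; ending inventory = $450

Jan 6, 212 sold [FIFO — oldest first]: 212 @ $8 = $1,696
Jan 9, 257 sold [FIFO — oldest first]: 83 @ $8 + 174 @ $7 = $1,882
Jan 14, 397 sold [FIFO — oldest first]: 36 @ $7 + 136 @ $6 + 225 @ $4 = $1,968
Jan 15, 163 sold [FIFO — oldest first]: 114 @ $4 + 49 @ $3 = $603
Total COGS = $1,696 + $1,882 + $1,968 + $603 = $6,149
Ending inventory: 150 @ $3 = $450
Check: goods available $6,599 = COGS $6,149 + ending $450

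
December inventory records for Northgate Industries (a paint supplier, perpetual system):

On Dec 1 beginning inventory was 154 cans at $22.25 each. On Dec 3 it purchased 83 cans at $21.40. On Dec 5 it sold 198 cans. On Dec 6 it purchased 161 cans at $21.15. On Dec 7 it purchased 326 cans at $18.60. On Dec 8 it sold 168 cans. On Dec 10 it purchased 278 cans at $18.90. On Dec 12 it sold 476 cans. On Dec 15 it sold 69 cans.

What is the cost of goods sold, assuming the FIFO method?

COGS = $18,205.75

Dec 5, 198 sold [FIFO — oldest first]: 154 @ $22.25 + 44 @ $21.40 = $4,368.10
Dec 8, 168 sold [FIFO — oldest first]: 39 @ $21.40 + 129 @ $21.15 = $3,562.95
Dec 12, 476 sold [FIFO — oldest first]: 32 @ $21.15 + 326 @ $18.60 + 118 @ $18.90 = $8,970.60
Dec 15, 69 sold [FIFO — oldest first]: 69 @ $18.90 = $1,304.10
Total COGS = $4,368.10 + $3,562.95 + $8,970.60 + $1,304.10 = $18,205.75
Ending inventory: 91 @ $18.90 = $1,719.90
Check: goods available $19,925.65 = COGS $18,205.75 + ending $1,719.90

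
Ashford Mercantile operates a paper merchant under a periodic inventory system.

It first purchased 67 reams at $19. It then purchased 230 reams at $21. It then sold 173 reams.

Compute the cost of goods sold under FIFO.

Sale 1 (173) [FIFO — oldest first]: 67 @ $19 + 106 @ $21 = $3,499
Ending inventory: 124 @ $21 = $2,604
Check: goods available $6,103 = COGS $3,499 + ending $2,604

COGS = $3,499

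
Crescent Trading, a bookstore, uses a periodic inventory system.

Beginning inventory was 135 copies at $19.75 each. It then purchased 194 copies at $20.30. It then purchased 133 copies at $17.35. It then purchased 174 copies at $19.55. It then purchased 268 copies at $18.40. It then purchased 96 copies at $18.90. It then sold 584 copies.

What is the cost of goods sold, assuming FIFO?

COGS = $11,297.10

Sale 1 (584) [FIFO — oldest first]: 135 @ $19.75 + 194 @ $20.30 + 133 @ $17.35 + 122 @ $19.55 = $11,297.10
Ending inventory: 52 @ $19.55 + 268 @ $18.40 + 96 @ $18.90 = $7,762.20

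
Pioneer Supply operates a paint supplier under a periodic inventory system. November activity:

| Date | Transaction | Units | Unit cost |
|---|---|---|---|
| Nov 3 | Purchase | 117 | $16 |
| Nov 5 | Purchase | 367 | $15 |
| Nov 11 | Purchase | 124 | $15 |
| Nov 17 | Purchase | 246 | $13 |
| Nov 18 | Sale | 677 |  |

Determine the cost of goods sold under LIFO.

COGS = $9,663

Nov 18, 677 sold [LIFO — newest first]: 246 @ $13 + 124 @ $15 + 307 @ $15 = $9,663
Ending inventory: 117 @ $16 + 60 @ $15 = $2,772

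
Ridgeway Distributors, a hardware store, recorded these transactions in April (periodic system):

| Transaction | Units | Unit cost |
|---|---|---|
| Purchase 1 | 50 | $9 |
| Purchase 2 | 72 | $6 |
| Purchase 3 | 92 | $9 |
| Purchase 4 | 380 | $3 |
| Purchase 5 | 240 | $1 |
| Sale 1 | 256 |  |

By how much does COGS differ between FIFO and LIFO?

$1,548

FIFO COGS: 50 @ $9 + 72 @ $6 + 92 @ $9 + 42 @ $3 = $1,836
LIFO COGS: 240 @ $1 + 16 @ $3 = $288
Difference = |$1,836 − $288| = $1,548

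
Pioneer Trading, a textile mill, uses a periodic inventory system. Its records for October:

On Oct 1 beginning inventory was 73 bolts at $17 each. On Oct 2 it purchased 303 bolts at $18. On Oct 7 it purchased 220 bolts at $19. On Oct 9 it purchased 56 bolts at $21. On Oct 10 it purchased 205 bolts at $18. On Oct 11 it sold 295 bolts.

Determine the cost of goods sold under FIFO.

Oct 11, 295 sold [FIFO — oldest first]: 73 @ $17 + 222 @ $18 = $5,237
Ending inventory: 81 @ $18 + 220 @ $19 + 56 @ $21 + 205 @ $18 = $10,504

COGS = $5,237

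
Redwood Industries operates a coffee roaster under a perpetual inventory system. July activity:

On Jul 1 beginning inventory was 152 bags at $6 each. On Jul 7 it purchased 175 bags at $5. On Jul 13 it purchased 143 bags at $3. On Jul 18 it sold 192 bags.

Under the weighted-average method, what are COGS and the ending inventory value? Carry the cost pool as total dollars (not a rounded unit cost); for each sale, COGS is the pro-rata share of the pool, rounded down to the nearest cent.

COGS = $905.25; ending inventory = $1,310.75

After Jul 1: 152 on hand, pool $912.00 (≈ $6.0000 each)
After Jul 7: 327 on hand, pool $1,787.00 (≈ $5.4648 each)
After Jul 13: 470 on hand, pool $2,216.00 (≈ $4.7149 each)
Jul 18, sell 192: 192/470 × $2,216.00 → $905.25
Ending inventory (cost pool remaining) = $1,310.75
Check: goods available $2,216.00 = COGS $905.25 + ending $1,310.75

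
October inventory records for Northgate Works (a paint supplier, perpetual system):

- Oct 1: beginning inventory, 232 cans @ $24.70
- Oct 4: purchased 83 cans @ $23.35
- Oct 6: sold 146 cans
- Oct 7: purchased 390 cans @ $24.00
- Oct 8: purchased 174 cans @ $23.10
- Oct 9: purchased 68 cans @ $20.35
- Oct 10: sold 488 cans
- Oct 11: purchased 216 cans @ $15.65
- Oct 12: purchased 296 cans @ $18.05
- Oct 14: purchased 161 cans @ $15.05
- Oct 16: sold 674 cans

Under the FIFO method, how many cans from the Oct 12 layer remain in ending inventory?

151

Oct 6, 146 sold [FIFO — oldest first]: 146 @ $24.70 = $3,606.20
Oct 10, 488 sold [FIFO — oldest first]: 86 @ $24.70 + 83 @ $23.35 + 319 @ $24.00 = $11,718.25
Oct 16, 674 sold [FIFO — oldest first]: 71 @ $24.00 + 174 @ $23.10 + 68 @ $20.35 + 216 @ $15.65 + 145 @ $18.05 = $13,104.85
Total COGS = $3,606.20 + $11,718.25 + $13,104.85 = $28,429.30
Ending inventory: 151 @ $18.05 + 161 @ $15.05 = $5,148.60
Check: goods available $33,577.90 = COGS $28,429.30 + ending $5,148.60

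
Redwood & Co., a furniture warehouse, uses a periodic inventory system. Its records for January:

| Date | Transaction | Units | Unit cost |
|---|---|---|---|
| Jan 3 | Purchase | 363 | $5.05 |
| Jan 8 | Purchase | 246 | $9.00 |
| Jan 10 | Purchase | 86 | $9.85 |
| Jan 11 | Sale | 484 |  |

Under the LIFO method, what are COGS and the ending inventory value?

Jan 11, 484 sold [LIFO — newest first]: 86 @ $9.85 + 246 @ $9.00 + 152 @ $5.05 = $3,828.70
Ending inventory: 211 @ $5.05 = $1,065.55

COGS = $3,828.70; ending inventory = $1,065.55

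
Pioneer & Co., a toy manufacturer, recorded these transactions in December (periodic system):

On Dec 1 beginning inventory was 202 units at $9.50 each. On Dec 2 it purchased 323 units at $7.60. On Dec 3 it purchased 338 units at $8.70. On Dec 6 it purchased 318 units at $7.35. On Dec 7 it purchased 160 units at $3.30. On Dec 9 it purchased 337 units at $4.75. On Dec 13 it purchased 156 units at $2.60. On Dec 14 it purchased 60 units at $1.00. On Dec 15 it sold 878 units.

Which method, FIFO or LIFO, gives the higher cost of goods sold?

FIFO

FIFO COGS: 202 @ $9.50 + 323 @ $7.60 + 338 @ $8.70 + 15 @ $7.35 = $7,424.65
LIFO COGS: 60 @ $1.00 + 156 @ $2.60 + 337 @ $4.75 + 160 @ $3.30 + 165 @ $7.35 = $3,807.10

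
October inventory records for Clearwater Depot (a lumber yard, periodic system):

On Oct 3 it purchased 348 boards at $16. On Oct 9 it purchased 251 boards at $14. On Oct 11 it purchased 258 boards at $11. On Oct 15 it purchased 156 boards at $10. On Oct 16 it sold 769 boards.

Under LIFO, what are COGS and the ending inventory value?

Oct 16, 769 sold [LIFO — newest first]: 156 @ $10 + 258 @ $11 + 251 @ $14 + 104 @ $16 = $9,576
Ending inventory: 244 @ $16 = $3,904

COGS = $9,576; ending inventory = $3,904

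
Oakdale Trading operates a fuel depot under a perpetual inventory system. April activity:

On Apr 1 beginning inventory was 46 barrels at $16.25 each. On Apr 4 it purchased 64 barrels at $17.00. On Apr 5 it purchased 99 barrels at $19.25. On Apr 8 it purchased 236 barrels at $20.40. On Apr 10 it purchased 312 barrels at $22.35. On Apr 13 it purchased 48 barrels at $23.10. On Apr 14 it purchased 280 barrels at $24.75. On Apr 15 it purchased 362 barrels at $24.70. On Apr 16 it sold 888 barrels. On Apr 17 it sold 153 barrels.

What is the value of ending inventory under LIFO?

Ending inventory = $7,760.05

Apr 16, 888 sold [LIFO — newest first]: 362 @ $24.70 + 280 @ $24.75 + 48 @ $23.10 + 198 @ $22.35 = $21,405.50
Apr 17, 153 sold [LIFO — newest first]: 114 @ $22.35 + 39 @ $20.40 = $3,343.50
Total COGS = $21,405.50 + $3,343.50 = $24,749.00
Ending inventory: 46 @ $16.25 + 64 @ $17.00 + 99 @ $19.25 + 197 @ $20.40 = $7,760.05
Check: goods available $32,509.05 = COGS $24,749.00 + ending $7,760.05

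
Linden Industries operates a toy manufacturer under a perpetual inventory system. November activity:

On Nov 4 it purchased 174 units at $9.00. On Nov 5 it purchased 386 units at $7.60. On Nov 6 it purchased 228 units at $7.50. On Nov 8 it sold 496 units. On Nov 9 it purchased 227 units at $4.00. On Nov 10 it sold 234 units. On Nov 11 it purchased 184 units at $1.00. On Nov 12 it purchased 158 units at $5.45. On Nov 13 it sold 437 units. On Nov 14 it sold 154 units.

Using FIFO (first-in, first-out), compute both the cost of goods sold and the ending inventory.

Nov 8, 496 sold [FIFO — oldest first]: 174 @ $9.00 + 322 @ $7.60 = $4,013.20
Nov 10, 234 sold [FIFO — oldest first]: 64 @ $7.60 + 170 @ $7.50 = $1,761.40
Nov 13, 437 sold [FIFO — oldest first]: 58 @ $7.50 + 227 @ $4.00 + 152 @ $1.00 = $1,495.00
Nov 14, 154 sold [FIFO — oldest first]: 32 @ $1.00 + 122 @ $5.45 = $696.90
Total COGS = $4,013.20 + $1,761.40 + $1,495.00 + $696.90 = $7,966.50
Ending inventory: 36 @ $5.45 = $196.20

COGS = $7,966.50; ending inventory = $196.20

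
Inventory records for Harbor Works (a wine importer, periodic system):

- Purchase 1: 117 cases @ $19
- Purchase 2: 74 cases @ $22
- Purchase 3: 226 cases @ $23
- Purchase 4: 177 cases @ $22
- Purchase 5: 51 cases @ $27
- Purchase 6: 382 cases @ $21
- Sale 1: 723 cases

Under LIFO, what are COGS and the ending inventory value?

COGS = $15,892; ending inventory = $6,450

Sale 1 (723) [LIFO — newest first]: 382 @ $21 + 51 @ $27 + 177 @ $22 + 113 @ $23 = $15,892
Ending inventory: 117 @ $19 + 74 @ $22 + 113 @ $23 = $6,450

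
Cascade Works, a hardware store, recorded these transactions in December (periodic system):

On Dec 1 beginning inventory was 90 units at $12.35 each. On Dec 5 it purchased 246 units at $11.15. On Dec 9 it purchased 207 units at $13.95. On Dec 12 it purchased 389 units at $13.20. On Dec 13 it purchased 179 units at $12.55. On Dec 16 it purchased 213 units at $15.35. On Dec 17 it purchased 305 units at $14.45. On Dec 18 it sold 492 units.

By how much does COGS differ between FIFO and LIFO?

FIFO COGS: 90 @ $12.35 + 246 @ $11.15 + 156 @ $13.95 = $6,030.60
LIFO COGS: 305 @ $14.45 + 187 @ $15.35 = $7,277.70
Difference = |$6,030.60 − $7,277.70| = $1,247.10

$1,247.10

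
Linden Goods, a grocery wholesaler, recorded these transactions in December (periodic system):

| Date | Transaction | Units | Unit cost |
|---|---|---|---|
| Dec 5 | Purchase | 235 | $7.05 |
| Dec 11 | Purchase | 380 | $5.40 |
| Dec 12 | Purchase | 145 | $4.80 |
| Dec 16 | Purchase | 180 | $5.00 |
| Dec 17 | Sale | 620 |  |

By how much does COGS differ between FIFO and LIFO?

FIFO COGS: 235 @ $7.05 + 380 @ $5.40 + 5 @ $4.80 = $3,732.75
LIFO COGS: 180 @ $5.00 + 145 @ $4.80 + 295 @ $5.40 = $3,189.00
Difference = |$3,732.75 − $3,189.00| = $543.75

$543.75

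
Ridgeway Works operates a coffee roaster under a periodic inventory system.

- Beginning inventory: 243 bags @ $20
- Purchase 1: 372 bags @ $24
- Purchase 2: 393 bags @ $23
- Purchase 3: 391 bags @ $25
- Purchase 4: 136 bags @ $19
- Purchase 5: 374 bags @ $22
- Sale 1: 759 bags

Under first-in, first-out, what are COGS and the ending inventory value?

Sale 1 (759) [FIFO — oldest first]: 243 @ $20 + 372 @ $24 + 144 @ $23 = $17,100
Ending inventory: 249 @ $23 + 391 @ $25 + 136 @ $19 + 374 @ $22 = $26,314

COGS = $17,100; ending inventory = $26,314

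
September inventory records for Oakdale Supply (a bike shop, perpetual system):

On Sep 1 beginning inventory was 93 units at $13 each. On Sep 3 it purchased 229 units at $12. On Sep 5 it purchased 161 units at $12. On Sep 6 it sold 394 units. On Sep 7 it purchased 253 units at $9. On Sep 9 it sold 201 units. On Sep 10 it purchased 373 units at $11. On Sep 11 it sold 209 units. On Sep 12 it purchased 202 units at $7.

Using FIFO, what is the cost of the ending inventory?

Ending inventory = $4,769

Sep 6, 394 sold [FIFO — oldest first]: 93 @ $13 + 229 @ $12 + 72 @ $12 = $4,821
Sep 9, 201 sold [FIFO — oldest first]: 89 @ $12 + 112 @ $9 = $2,076
Sep 11, 209 sold [FIFO — oldest first]: 141 @ $9 + 68 @ $11 = $2,017
Total COGS = $4,821 + $2,076 + $2,017 = $8,914
Ending inventory: 305 @ $11 + 202 @ $7 = $4,769
Check: goods available $13,683 = COGS $8,914 + ending $4,769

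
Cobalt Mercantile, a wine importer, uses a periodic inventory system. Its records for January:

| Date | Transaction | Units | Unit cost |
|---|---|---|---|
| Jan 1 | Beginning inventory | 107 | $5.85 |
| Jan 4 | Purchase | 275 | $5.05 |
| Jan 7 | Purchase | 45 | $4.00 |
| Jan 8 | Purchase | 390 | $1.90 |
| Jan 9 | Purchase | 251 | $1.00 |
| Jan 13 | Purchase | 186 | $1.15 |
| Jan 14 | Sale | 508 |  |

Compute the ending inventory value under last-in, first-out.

Ending inventory = $2,800.80

Jan 14, 508 sold [LIFO — newest first]: 186 @ $1.15 + 251 @ $1.00 + 71 @ $1.90 = $599.80
Ending inventory: 107 @ $5.85 + 275 @ $5.05 + 45 @ $4.00 + 319 @ $1.90 = $2,800.80
Check: goods available $3,400.60 = COGS $599.80 + ending $2,800.80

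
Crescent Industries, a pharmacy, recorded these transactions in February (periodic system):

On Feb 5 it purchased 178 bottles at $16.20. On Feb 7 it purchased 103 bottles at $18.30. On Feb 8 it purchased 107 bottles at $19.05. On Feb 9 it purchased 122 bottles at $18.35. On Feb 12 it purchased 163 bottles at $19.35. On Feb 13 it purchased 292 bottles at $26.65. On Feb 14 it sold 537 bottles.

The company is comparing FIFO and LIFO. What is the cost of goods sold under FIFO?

COGS = $9,568.00

FIFO COGS: 178 @ $16.20 + 103 @ $18.30 + 107 @ $19.05 + 122 @ $18.35 + 27 @ $19.35 = $9,568.00
LIFO COGS: 292 @ $26.65 + 163 @ $19.35 + 82 @ $18.35 = $12,440.55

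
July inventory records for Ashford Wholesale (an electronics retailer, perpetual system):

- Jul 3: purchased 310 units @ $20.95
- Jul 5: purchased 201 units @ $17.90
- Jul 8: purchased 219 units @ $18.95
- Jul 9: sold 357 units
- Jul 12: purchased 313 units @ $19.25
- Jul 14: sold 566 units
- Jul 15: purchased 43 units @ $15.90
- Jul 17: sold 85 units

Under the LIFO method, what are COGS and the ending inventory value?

Jul 9, 357 sold [LIFO — newest first]: 219 @ $18.95 + 138 @ $17.90 = $6,620.25
Jul 14, 566 sold [LIFO — newest first]: 313 @ $19.25 + 63 @ $17.90 + 190 @ $20.95 = $11,133.45
Jul 17, 85 sold [LIFO — newest first]: 43 @ $15.90 + 42 @ $20.95 = $1,563.60
Total COGS = $6,620.25 + $11,133.45 + $1,563.60 = $19,317.30
Ending inventory: 78 @ $20.95 = $1,634.10

COGS = $19,317.30; ending inventory = $1,634.10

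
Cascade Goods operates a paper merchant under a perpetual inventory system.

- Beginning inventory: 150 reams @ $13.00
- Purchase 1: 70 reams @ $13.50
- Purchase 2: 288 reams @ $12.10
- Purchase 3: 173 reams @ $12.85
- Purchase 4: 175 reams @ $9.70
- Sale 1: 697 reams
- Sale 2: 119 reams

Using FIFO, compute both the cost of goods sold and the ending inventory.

COGS = $9,912.35; ending inventory = $388.00

Sale 1 (697) [FIFO — oldest first]: 150 @ $13.00 + 70 @ $13.50 + 288 @ $12.10 + 173 @ $12.85 + 16 @ $9.70 = $8,758.05
Sale 2 (119) [FIFO — oldest first]: 119 @ $9.70 = $1,154.30
Total COGS = $8,758.05 + $1,154.30 = $9,912.35
Ending inventory: 40 @ $9.70 = $388.00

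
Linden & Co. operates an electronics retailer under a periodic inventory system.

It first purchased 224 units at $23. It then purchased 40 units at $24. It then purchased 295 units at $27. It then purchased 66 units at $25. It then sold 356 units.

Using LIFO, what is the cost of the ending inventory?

Sale 1 (356) [LIFO — newest first]: 66 @ $25 + 290 @ $27 = $9,480
Ending inventory: 224 @ $23 + 40 @ $24 + 5 @ $27 = $6,247
Check: goods available $15,727 = COGS $9,480 + ending $6,247

Ending inventory = $6,247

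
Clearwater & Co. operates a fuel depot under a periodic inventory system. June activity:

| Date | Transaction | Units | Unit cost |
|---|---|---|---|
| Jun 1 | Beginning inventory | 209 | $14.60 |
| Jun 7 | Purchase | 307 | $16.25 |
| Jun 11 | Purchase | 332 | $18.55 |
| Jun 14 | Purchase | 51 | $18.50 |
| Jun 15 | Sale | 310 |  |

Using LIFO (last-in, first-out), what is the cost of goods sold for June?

COGS = $5,747.95

Jun 15, 310 sold [LIFO — newest first]: 51 @ $18.50 + 259 @ $18.55 = $5,747.95
Ending inventory: 209 @ $14.60 + 307 @ $16.25 + 73 @ $18.55 = $9,394.30
Check: goods available $15,142.25 = COGS $5,747.95 + ending $9,394.30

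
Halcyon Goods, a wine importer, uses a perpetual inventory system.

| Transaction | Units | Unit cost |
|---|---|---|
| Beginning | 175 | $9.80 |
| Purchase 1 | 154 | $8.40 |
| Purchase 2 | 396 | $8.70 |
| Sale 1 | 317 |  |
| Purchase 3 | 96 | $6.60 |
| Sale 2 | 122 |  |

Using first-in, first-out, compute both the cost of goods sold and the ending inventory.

Sale 1 (317) [FIFO — oldest first]: 175 @ $9.80 + 142 @ $8.40 = $2,907.80
Sale 2 (122) [FIFO — oldest first]: 12 @ $8.40 + 110 @ $8.70 = $1,057.80
Total COGS = $2,907.80 + $1,057.80 = $3,965.60
Ending inventory: 286 @ $8.70 + 96 @ $6.60 = $3,121.80

COGS = $3,965.60; ending inventory = $3,121.80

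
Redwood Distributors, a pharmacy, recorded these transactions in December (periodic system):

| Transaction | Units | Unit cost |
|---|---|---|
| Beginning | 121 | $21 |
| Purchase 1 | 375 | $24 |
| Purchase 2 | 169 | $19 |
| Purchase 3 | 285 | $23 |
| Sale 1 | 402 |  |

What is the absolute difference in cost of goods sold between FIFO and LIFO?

$507

FIFO COGS: 121 @ $21 + 281 @ $24 = $9,285
LIFO COGS: 285 @ $23 + 117 @ $19 = $8,778
Difference = |$9,285 − $8,778| = $507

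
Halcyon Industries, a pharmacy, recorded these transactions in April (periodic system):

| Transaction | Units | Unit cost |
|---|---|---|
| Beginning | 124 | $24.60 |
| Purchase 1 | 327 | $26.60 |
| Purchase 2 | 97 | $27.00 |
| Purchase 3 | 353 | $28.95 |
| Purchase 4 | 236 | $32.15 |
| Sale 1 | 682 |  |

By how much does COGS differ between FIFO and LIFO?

FIFO COGS: 124 @ $24.60 + 327 @ $26.60 + 97 @ $27.00 + 134 @ $28.95 = $18,246.90
LIFO COGS: 236 @ $32.15 + 353 @ $28.95 + 93 @ $27.00 = $20,317.75
Difference = |$18,246.90 − $20,317.75| = $2,070.85

$2,070.85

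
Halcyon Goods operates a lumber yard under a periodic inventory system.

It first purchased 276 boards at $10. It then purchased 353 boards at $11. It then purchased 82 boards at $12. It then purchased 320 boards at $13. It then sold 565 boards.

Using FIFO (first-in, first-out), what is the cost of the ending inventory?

Sale 1 (565) [FIFO — oldest first]: 276 @ $10 + 289 @ $11 = $5,939
Ending inventory: 64 @ $11 + 82 @ $12 + 320 @ $13 = $5,848
Check: goods available $11,787 = COGS $5,939 + ending $5,848

Ending inventory = $5,848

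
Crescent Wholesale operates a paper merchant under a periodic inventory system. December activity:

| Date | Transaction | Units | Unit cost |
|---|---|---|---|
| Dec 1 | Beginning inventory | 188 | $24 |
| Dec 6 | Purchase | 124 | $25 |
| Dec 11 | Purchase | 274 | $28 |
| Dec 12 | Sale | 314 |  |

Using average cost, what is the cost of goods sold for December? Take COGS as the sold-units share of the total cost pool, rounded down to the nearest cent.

Dec 12, sell 314: 314/586 × $15,284.00 → $8,189.72
Ending inventory (cost pool remaining) = $7,094.28

COGS = $8,189.72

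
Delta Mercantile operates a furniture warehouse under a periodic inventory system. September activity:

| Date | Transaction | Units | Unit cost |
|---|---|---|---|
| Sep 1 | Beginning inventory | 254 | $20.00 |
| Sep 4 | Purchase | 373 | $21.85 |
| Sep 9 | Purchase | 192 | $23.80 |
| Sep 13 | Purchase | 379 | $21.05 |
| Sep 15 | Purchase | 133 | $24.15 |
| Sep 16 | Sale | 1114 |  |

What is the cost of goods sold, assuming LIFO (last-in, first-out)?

COGS = $24,649.55

Sep 16, 1114 sold [LIFO — newest first]: 133 @ $24.15 + 379 @ $21.05 + 192 @ $23.80 + 373 @ $21.85 + 37 @ $20.00 = $24,649.55
Ending inventory: 217 @ $20.00 = $4,340.00
Check: goods available $28,989.55 = COGS $24,649.55 + ending $4,340.00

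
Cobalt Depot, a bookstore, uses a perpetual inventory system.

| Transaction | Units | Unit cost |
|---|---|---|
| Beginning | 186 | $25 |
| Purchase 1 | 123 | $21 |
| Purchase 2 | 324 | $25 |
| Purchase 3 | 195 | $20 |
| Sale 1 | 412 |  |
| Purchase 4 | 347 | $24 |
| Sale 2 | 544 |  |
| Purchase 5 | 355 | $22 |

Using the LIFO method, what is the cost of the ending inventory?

Ending inventory = $13,153

Sale 1 (412) [LIFO — newest first]: 195 @ $20 + 217 @ $25 = $9,325
Sale 2 (544) [LIFO — newest first]: 347 @ $24 + 107 @ $25 + 90 @ $21 = $12,893
Total COGS = $9,325 + $12,893 = $22,218
Ending inventory: 186 @ $25 + 33 @ $21 + 355 @ $22 = $13,153
Check: goods available $35,371 = COGS $22,218 + ending $13,153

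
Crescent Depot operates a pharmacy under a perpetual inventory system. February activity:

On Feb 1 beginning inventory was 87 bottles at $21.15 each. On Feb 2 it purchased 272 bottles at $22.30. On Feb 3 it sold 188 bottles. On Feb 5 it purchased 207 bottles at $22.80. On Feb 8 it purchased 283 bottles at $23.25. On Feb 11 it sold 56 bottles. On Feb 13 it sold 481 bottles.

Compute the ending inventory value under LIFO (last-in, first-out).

Ending inventory = $2,665.15

Feb 3, 188 sold [LIFO — newest first]: 188 @ $22.30 = $4,192.40
Feb 11, 56 sold [LIFO — newest first]: 56 @ $23.25 = $1,302.00
Feb 13, 481 sold [LIFO — newest first]: 227 @ $23.25 + 207 @ $22.80 + 47 @ $22.30 = $11,045.45
Total COGS = $4,192.40 + $1,302.00 + $11,045.45 = $16,539.85
Ending inventory: 87 @ $21.15 + 37 @ $22.30 = $2,665.15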